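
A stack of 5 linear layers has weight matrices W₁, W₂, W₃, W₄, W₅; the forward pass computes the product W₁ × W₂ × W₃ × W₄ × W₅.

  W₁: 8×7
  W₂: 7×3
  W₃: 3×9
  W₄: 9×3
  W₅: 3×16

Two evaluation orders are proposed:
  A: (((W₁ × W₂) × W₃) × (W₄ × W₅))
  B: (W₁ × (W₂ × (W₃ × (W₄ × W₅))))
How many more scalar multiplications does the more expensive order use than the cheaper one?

Order A = (((W₁ × W₂) × W₃) × (W₄ × W₅)): (W₁ × W₂): 8×7 by 7×3 → 8×3, cost 8·7·3 = 168; ((W₁ × W₂) × W₃): 8×3 by 3×9 → 8×9, cost 8·3·9 = 216; cumulative 384; (W₄ × W₅): 9×3 by 3×16 → 9×16, cost 9·3·16 = 432; (((W₁ × W₂) × W₃) × (W₄ × W₅)): 8×9 by 9×16 → 8×16, cost 8·9·16 = 1152; cumulative 1968. Total 1968.
Order B = (W₁ × (W₂ × (W₃ × (W₄ × W₅)))): (W₄ × W₅): 9×3 by 3×16 → 9×16, cost 9·3·16 = 432; (W₃ × (W₄ × W₅)): 3×9 by 9×16 → 3×16, cost 3·9·16 = 432; cumulative 864; (W₂ × (W₃ × (W₄ × W₅))): 7×3 by 3×16 → 7×16, cost 7·3·16 = 336; cumulative 1200; (W₁ × (W₂ × (W₃ × (W₄ × W₅)))): 8×7 by 7×16 → 8×16, cost 8·7·16 = 896; cumulative 2096. Total 2096.
Difference: |1968 − 2096| = 128.

128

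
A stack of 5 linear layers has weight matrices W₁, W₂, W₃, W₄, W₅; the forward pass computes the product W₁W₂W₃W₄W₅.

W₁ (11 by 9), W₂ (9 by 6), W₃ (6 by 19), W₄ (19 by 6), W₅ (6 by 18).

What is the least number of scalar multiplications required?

2790

Adjacent pairs: W₁W₂ = 11·9·6 = 594; W₂W₃ = 9·6·19 = 1026; W₃W₄ = 6·19·6 = 684; W₄W₅ = 19·6·18 = 2052.
Length 3: W₁..W₃: k=1: 0+1026+11·9·19=2907; k=2: 594+0+11·6·19=1848 → min 1848 | W₂..W₄: k=2: 0+684+9·6·6=1008; k=3: 1026+0+9·19·6=2052 → min 1008 | W₃..W₅: k=3: 0+2052+6·19·18=4104; k=4: 684+0+6·6·18=1332 → min 1332.
Length 4: W₁..W₄: k=1: 0+1008+11·9·6=1602; k=2: 594+684+11·6·6=1674; k=3: 1848+0+11·19·6=3102 → min 1602 | W₂..W₅: k=2: 0+1332+9·6·18=2304; k=3: 1026+2052+9·19·18=6156; k=4: 1008+0+9·6·18=1980 → min 1980.
Length 5: W₁..W₅: k=1: 0+1980+11·9·18=3762; k=2: 594+1332+11·6·18=3114; k=3: 1848+2052+11·19·18=7662; k=4: 1602+0+11·6·18=2790 → min 2790.
Optimal order: ((W₁(W₂(W₃W₄)))W₅) with cost 2790.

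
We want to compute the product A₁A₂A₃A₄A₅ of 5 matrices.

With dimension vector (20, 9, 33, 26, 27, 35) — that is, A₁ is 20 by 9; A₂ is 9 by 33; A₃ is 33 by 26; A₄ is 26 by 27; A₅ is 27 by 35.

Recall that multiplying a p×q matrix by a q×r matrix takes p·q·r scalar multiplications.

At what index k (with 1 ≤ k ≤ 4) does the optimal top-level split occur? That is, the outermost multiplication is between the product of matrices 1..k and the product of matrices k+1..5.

Adjacent pairs: A₁A₂ = 20·9·33 = 5940; A₂A₃ = 9·33·26 = 7722; A₃A₄ = 33·26·27 = 23166; A₄A₅ = 26·27·35 = 24570.
Length 3: A₁..A₃: k=1: 0+7722+20·9·26=12402; k=2: 5940+0+20·33·26=23100 → min 12402 | A₂..A₄: k=2: 0+23166+9·33·27=31185; k=3: 7722+0+9·26·27=14040 → min 14040 | A₃..A₅: k=3: 0+24570+33·26·35=54600; k=4: 23166+0+33·27·35=54351 → min 54351.
Length 4: A₁..A₄: k=1: 0+14040+20·9·27=18900; k=2: 5940+23166+20·33·27=46926; k=3: 12402+0+20·26·27=26442 → min 18900 | A₂..A₅: k=2: 0+54351+9·33·35=64746; k=3: 7722+24570+9·26·35=40482; k=4: 14040+0+9·27·35=22545 → min 22545.
Top-level splits: k=1: (A₁..A₁)·(A₂..A₅) → 0+22545+20·9·35 = 28845; k=2: (A₁..A₂)·(A₃..A₅) → 5940+54351+20·33·35 = 83391; k=3: (A₁..A₃)·(A₄..A₅) → 12402+24570+20·26·35 = 55172; k=4: (A₁..A₄)·(A₅..A₅) → 18900+0+20·27·35 = 37800.
Best split is after A₁, i.e. k = 1.

1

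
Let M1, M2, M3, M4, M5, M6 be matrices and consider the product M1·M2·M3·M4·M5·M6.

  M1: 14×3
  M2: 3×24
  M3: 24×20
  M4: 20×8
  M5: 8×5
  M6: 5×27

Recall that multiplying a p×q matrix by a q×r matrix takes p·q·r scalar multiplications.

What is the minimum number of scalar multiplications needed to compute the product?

Adjacent pairs: M1M2 = 14·3·24 = 1008; M2M3 = 3·24·20 = 1440; M3M4 = 24·20·8 = 3840; M4M5 = 20·8·5 = 800; M5M6 = 8·5·27 = 1080.
Length 3: M1..M3: k=1: 0+1440+14·3·20=2280; k=2: 1008+0+14·24·20=7728 → min 2280 | M2..M4: k=2: 0+3840+3·24·8=4416; k=3: 1440+0+3·20·8=1920 → min 1920 | M3..M5: k=3: 0+800+24·20·5=3200; k=4: 3840+0+24·8·5=4800 → min 3200 | M4..M6: k=4: 0+1080+20·8·27=5400; k=5: 800+0+20·5·27=3500 → min 3500.
Length 4: M1..M4: k=1: 0+1920+14·3·8=2256; k=2: 1008+3840+14·24·8=7536; k=3: 2280+0+14·20·8=4520 → min 2256 | M2..M5: k=2: 0+3200+3·24·5=3560; k=3: 1440+800+3·20·5=2540; k=4: 1920+0+3·8·5=2040 → min 2040 | M3..M6: k=3: 0+3500+24·20·27=16460; k=4: 3840+1080+24·8·27=10104; k=5: 3200+0+24·5·27=6440 → min 6440.
Length 5: M1..M5: k=1: 0+2040+14·3·5=2250; k=2: 1008+3200+14·24·5=5888; k=3: 2280+800+14·20·5=4480; k=4: 2256+0+14·8·5=2816 → min 2250 | M2..M6: k=2: 0+6440+3·24·27=8384; k=3: 1440+3500+3·20·27=6560; k=4: 1920+1080+3·8·27=3648; k=5: 2040+0+3·5·27=2445 → min 2445.
Length 6: M1..M6: k=1: 0+2445+14·3·27=3579; k=2: 1008+6440+14·24·27=16520; k=3: 2280+3500+14·20·27=13340; k=4: 2256+1080+14·8·27=6360; k=5: 2250+0+14·5·27=4140 → min 3579.
Optimal order: (M1·((((M2·M3)·M4)·M5)·M6)) with cost 3579.

3579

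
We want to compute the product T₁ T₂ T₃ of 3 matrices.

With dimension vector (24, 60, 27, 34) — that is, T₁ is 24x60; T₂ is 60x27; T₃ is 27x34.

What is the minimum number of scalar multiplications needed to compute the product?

Order (T₁ (T₂ T₃)): (T₂ T₃): 60×27 by 27×34 → 60×34, cost 60·27·34 = 55080; (T₁ (T₂ T₃)): 24×60 by 60×34 → 24×34, cost 24·60·34 = 48960; cumulative 104040. Total 104040.
Order ((T₁ T₂) T₃): (T₁ T₂): 24×60 by 60×27 → 24×27, cost 24·60·27 = 38880; ((T₁ T₂) T₃): 24×27 by 27×34 → 24×34, cost 24·27·34 = 22032; cumulative 60912. Total 60912.
Minimum: 60912.

60912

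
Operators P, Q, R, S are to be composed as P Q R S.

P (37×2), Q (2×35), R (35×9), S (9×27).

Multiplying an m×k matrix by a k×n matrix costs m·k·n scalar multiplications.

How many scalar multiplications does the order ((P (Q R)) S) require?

10287

(Q R): 2×35 by 35×9 → 2×9, cost 2·35·9 = 630
(P (Q R)): 37×2 by 2×9 → 37×9, cost 37·2·9 = 666; cumulative 1296
((P (Q R)) S): 37×9 by 9×27 → 37×27, cost 37·9·27 = 8991; cumulative 10287
Total: 10287 scalar multiplications.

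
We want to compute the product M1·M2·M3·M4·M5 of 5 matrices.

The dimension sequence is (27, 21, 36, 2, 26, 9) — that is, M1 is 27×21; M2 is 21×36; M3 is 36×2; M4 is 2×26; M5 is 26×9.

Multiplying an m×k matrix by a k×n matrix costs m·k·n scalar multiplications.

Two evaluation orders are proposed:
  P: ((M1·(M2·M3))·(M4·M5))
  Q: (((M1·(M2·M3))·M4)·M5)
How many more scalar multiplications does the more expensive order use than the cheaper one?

Order P = ((M1·(M2·M3))·(M4·M5)): (M2·M3): 21×36 by 36×2 → 21×2, cost 21·36·2 = 1512; (M1·(M2·M3)): 27×21 by 21×2 → 27×2, cost 27·21·2 = 1134; cumulative 2646; (M4·M5): 2×26 by 26×9 → 2×9, cost 2·26·9 = 468; ((M1·(M2·M3))·(M4·M5)): 27×2 by 2×9 → 27×9, cost 27·2·9 = 486; cumulative 3600. Total 3600.
Order Q = (((M1·(M2·M3))·M4)·M5): (M2·M3): 21×36 by 36×2 → 21×2, cost 21·36·2 = 1512; (M1·(M2·M3)): 27×21 by 21×2 → 27×2, cost 27·21·2 = 1134; cumulative 2646; ((M1·(M2·M3))·M4): 27×2 by 2×26 → 27×26, cost 27·2·26 = 1404; cumulative 4050; (((M1·(M2·M3))·M4)·M5): 27×26 by 26×9 → 27×9, cost 27·26·9 = 6318; cumulative 10368. Total 10368.
Difference: |3600 − 10368| = 6768.

6768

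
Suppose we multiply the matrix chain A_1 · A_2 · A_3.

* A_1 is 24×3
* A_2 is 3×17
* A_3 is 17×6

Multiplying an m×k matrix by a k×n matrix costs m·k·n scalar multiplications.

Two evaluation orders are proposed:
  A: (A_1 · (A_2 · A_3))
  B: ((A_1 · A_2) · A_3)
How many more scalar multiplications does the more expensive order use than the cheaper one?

2934

Order A = (A_1 · (A_2 · A_3)): (A_2 · A_3): 3×17 by 17×6 → 3×6, cost 3·17·6 = 306; (A_1 · (A_2 · A_3)): 24×3 by 3×6 → 24×6, cost 24·3·6 = 432; cumulative 738. Total 738.
Order B = ((A_1 · A_2) · A_3): (A_1 · A_2): 24×3 by 3×17 → 24×17, cost 24·3·17 = 1224; ((A_1 · A_2) · A_3): 24×17 by 17×6 → 24×6, cost 24·17·6 = 2448; cumulative 3672. Total 3672.
Difference: |738 − 3672| = 2934.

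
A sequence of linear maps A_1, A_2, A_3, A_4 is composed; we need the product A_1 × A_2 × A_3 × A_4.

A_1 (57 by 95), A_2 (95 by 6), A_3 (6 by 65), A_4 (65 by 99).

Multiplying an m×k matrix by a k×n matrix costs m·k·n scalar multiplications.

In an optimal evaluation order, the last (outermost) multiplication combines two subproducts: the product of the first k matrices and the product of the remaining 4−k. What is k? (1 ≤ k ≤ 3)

Adjacent pairs: A_1A_2 = 57·95·6 = 32490; A_2A_3 = 95·6·65 = 37050; A_3A_4 = 6·65·99 = 38610.
Length 3: A_1..A_3: k=1: 0+37050+57·95·65=389025; k=2: 32490+0+57·6·65=54720 → min 54720 | A_2..A_4: k=2: 0+38610+95·6·99=95040; k=3: 37050+0+95·65·99=648375 → min 95040.
Top-level splits: k=1: (A_1..A_1)·(A_2..A_4) → 0+95040+57·95·99 = 631125; k=2: (A_1..A_2)·(A_3..A_4) → 32490+38610+57·6·99 = 104958; k=3: (A_1..A_3)·(A_4..A_4) → 54720+0+57·65·99 = 421515.
Best split is after A_2, i.e. k = 2.

2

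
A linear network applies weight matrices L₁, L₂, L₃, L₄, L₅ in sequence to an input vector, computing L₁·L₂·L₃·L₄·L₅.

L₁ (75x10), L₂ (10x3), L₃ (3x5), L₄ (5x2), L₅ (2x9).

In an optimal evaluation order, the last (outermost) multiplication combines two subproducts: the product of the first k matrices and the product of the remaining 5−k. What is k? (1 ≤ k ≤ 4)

Adjacent pairs: L₁L₂ = 75·10·3 = 2250; L₂L₃ = 10·3·5 = 150; L₃L₄ = 3·5·2 = 30; L₄L₅ = 5·2·9 = 90.
Length 3: L₁..L₃: k=1: 0+150+75·10·5=3900; k=2: 2250+0+75·3·5=3375 → min 3375 | L₂..L₄: k=2: 0+30+10·3·2=90; k=3: 150+0+10·5·2=250 → min 90 | L₃..L₅: k=3: 0+90+3·5·9=225; k=4: 30+0+3·2·9=84 → min 84.
Length 4: L₁..L₄: k=1: 0+90+75·10·2=1590; k=2: 2250+30+75·3·2=2730; k=3: 3375+0+75·5·2=4125 → min 1590 | L₂..L₅: k=2: 0+84+10·3·9=354; k=3: 150+90+10·5·9=690; k=4: 90+0+10·2·9=270 → min 270.
Top-level splits: k=1: (L₁..L₁)·(L₂..L₅) → 0+270+75·10·9 = 7020; k=2: (L₁..L₂)·(L₃..L₅) → 2250+84+75·3·9 = 4359; k=3: (L₁..L₃)·(L₄..L₅) → 3375+90+75·5·9 = 6840; k=4: (L₁..L₄)·(L₅..L₅) → 1590+0+75·2·9 = 2940.
Best split is after L₄, i.e. k = 4.

4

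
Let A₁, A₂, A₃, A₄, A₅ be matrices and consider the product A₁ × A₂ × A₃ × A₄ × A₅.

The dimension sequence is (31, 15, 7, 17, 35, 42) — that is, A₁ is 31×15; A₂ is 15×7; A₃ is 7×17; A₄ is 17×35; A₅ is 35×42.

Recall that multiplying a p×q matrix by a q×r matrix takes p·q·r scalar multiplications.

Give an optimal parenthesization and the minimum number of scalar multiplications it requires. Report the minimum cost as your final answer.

26824

Adjacent pairs: A₁A₂ = 31·15·7 = 3255; A₂A₃ = 15·7·17 = 1785; A₃A₄ = 7·17·35 = 4165; A₄A₅ = 17·35·42 = 24990.
Length 3: A₁..A₃: k=1: 0+1785+31·15·17=9690; k=2: 3255+0+31·7·17=6944 → min 6944 | A₂..A₄: k=2: 0+4165+15·7·35=7840; k=3: 1785+0+15·17·35=10710 → min 7840 | A₃..A₅: k=3: 0+24990+7·17·42=29988; k=4: 4165+0+7·35·42=14455 → min 14455.
Length 4: A₁..A₄: k=1: 0+7840+31·15·35=24115; k=2: 3255+4165+31·7·35=15015; k=3: 6944+0+31·17·35=25389 → min 15015 | A₂..A₅: k=2: 0+14455+15·7·42=18865; k=3: 1785+24990+15·17·42=37485; k=4: 7840+0+15·35·42=29890 → min 18865.
Length 5: A₁..A₅: k=1: 0+18865+31·15·42=38395; k=2: 3255+14455+31·7·42=26824; k=3: 6944+24990+31·17·42=54068; k=4: 15015+0+31·35·42=60585 → min 26824.
Optimal parenthesization: ((A₁ × A₂) × ((A₃ × A₄) × A₅)) with cost 26824.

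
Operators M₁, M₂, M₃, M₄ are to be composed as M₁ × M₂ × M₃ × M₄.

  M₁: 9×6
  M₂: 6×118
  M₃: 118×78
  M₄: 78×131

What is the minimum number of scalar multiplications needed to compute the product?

Adjacent pairs: M₁M₂ = 9·6·118 = 6372; M₂M₃ = 6·118·78 = 55224; M₃M₄ = 118·78·131 = 1205724.
Length 3: M₁..M₃: k=1: 0+55224+9·6·78=59436; k=2: 6372+0+9·118·78=89208 → min 59436 | M₂..M₄: k=2: 0+1205724+6·118·131=1298472; k=3: 55224+0+6·78·131=116532 → min 116532.
Length 4: M₁..M₄: k=1: 0+116532+9·6·131=123606; k=2: 6372+1205724+9·118·131=1351218; k=3: 59436+0+9·78·131=151398 → min 123606.
Optimal order: (M₁ × ((M₂ × M₃) × M₄)) with cost 123606.

123606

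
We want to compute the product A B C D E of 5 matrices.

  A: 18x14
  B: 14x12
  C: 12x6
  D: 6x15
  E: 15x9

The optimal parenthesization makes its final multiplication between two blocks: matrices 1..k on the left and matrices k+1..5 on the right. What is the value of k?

Adjacent pairs: AB = 18·14·12 = 3024; BC = 14·12·6 = 1008; CD = 12·6·15 = 1080; DE = 6·15·9 = 810.
Length 3: A..C: k=1: 0+1008+18·14·6=2520; k=2: 3024+0+18·12·6=4320 → min 2520 | B..D: k=2: 0+1080+14·12·15=3600; k=3: 1008+0+14·6·15=2268 → min 2268 | C..E: k=3: 0+810+12·6·9=1458; k=4: 1080+0+12·15·9=2700 → min 1458.
Length 4: A..D: k=1: 0+2268+18·14·15=6048; k=2: 3024+1080+18·12·15=7344; k=3: 2520+0+18·6·15=4140 → min 4140 | B..E: k=2: 0+1458+14·12·9=2970; k=3: 1008+810+14·6·9=2574; k=4: 2268+0+14·15·9=4158 → min 2574.
Top-level splits: k=1: (A..A)·(B..E) → 0+2574+18·14·9 = 4842; k=2: (A..B)·(C..E) → 3024+1458+18·12·9 = 6426; k=3: (A..C)·(D..E) → 2520+810+18·6·9 = 4302; k=4: (A..D)·(E..E) → 4140+0+18·15·9 = 6570.
Best split is after C, i.e. k = 3.

3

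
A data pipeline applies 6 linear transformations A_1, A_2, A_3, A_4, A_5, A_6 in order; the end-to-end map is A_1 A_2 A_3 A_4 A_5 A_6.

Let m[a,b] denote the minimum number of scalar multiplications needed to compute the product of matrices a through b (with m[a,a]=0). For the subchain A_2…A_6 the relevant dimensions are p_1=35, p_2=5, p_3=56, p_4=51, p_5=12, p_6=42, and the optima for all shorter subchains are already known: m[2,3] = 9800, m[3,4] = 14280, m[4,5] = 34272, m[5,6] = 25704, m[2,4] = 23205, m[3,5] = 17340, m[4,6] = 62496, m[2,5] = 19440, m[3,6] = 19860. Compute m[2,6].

27210

m[2,6] = min over k∈[2,5] of m[2,k]+m[k+1,6]+p_{1}·p_k·p_{6}.
k=2: 0 + 19860 + 35·5·42 = 27210; k=3: 9800 + 62496 + 35·56·42 = 154616; k=4: 23205 + 25704 + 35·51·42 = 123879; k=5: 19440 + 0 + 35·12·42 = 37080.
Minimum: 27210 at k=2.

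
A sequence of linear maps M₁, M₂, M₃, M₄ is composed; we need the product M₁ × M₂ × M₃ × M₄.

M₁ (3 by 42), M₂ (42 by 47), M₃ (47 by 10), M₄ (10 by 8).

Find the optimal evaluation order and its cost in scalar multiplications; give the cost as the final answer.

Adjacent pairs: M₁M₂ = 3·42·47 = 5922; M₂M₃ = 42·47·10 = 19740; M₃M₄ = 47·10·8 = 3760.
Length 3: M₁..M₃: k=1: 0+19740+3·42·10=21000; k=2: 5922+0+3·47·10=7332 → min 7332 | M₂..M₄: k=2: 0+3760+42·47·8=19552; k=3: 19740+0+42·10·8=23100 → min 19552.
Length 4: M₁..M₄: k=1: 0+19552+3·42·8=20560; k=2: 5922+3760+3·47·8=10810; k=3: 7332+0+3·10·8=7572 → min 7572.
Optimal parenthesization: (((M₁ × M₂) × M₃) × M₄) with cost 7572.

7572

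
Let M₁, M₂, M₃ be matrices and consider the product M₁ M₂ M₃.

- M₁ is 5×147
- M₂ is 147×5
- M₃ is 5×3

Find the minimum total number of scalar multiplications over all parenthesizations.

Order (M₁ (M₂ M₃)): (M₂ M₃): 147×5 by 5×3 → 147×3, cost 147·5·3 = 2205; (M₁ (M₂ M₃)): 5×147 by 147×3 → 5×3, cost 5·147·3 = 2205; cumulative 4410. Total 4410.
Order ((M₁ M₂) M₃): (M₁ M₂): 5×147 by 147×5 → 5×5, cost 5·147·5 = 3675; ((M₁ M₂) M₃): 5×5 by 5×3 → 5×3, cost 5·5·3 = 75; cumulative 3750. Total 3750.
Minimum: 3750.

3750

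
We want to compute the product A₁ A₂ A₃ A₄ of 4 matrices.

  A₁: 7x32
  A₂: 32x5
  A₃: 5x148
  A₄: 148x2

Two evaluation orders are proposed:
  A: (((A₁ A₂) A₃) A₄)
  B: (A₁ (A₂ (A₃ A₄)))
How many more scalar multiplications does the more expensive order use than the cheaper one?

6124

Order A = (((A₁ A₂) A₃) A₄): (A₁ A₂): 7×32 by 32×5 → 7×5, cost 7·32·5 = 1120; ((A₁ A₂) A₃): 7×5 by 5×148 → 7×148, cost 7·5·148 = 5180; cumulative 6300; (((A₁ A₂) A₃) A₄): 7×148 by 148×2 → 7×2, cost 7·148·2 = 2072; cumulative 8372. Total 8372.
Order B = (A₁ (A₂ (A₃ A₄))): (A₃ A₄): 5×148 by 148×2 → 5×2, cost 5·148·2 = 1480; (A₂ (A₃ A₄)): 32×5 by 5×2 → 32×2, cost 32·5·2 = 320; cumulative 1800; (A₁ (A₂ (A₃ A₄))): 7×32 by 32×2 → 7×2, cost 7·32·2 = 448; cumulative 2248. Total 2248.
Difference: |8372 − 2248| = 6124.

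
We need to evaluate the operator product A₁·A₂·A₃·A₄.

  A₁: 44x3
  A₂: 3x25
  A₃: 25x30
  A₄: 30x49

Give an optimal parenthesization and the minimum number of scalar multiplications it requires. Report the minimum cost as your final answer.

Adjacent pairs: A₁A₂ = 44·3·25 = 3300; A₂A₃ = 3·25·30 = 2250; A₃A₄ = 25·30·49 = 36750.
Length 3: A₁..A₃: k=1: 0+2250+44·3·30=6210; k=2: 3300+0+44·25·30=36300 → min 6210 | A₂..A₄: k=2: 0+36750+3·25·49=40425; k=3: 2250+0+3·30·49=6660 → min 6660.
Length 4: A₁..A₄: k=1: 0+6660+44·3·49=13128; k=2: 3300+36750+44·25·49=93950; k=3: 6210+0+44·30·49=70890 → min 13128.
Optimal parenthesization: (A₁·((A₂·A₃)·A₄)) with cost 13128.

13128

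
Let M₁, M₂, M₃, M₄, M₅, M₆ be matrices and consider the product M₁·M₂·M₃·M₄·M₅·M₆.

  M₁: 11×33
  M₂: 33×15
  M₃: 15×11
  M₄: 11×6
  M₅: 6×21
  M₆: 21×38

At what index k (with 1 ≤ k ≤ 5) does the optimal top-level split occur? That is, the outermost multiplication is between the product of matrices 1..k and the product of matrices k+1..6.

Adjacent pairs: M₁M₂ = 11·33·15 = 5445; M₂M₃ = 33·15·11 = 5445; M₃M₄ = 15·11·6 = 990; M₄M₅ = 11·6·21 = 1386; M₅M₆ = 6·21·38 = 4788.
Length 3: M₁..M₃: k=1: 0+5445+11·33·11=9438; k=2: 5445+0+11·15·11=7260 → min 7260 | M₂..M₄: k=2: 0+990+33·15·6=3960; k=3: 5445+0+33·11·6=7623 → min 3960 | M₃..M₅: k=3: 0+1386+15·11·21=4851; k=4: 990+0+15·6·21=2880 → min 2880 | M₄..M₆: k=4: 0+4788+11·6·38=7296; k=5: 1386+0+11·21·38=10164 → min 7296.
Length 4: M₁..M₄: k=1: 0+3960+11·33·6=6138; k=2: 5445+990+11·15·6=7425; k=3: 7260+0+11·11·6=7986 → min 6138 | M₂..M₅: k=2: 0+2880+33·15·21=13275; k=3: 5445+1386+33·11·21=14454; k=4: 3960+0+33·6·21=8118 → min 8118 | M₃..M₆: k=3: 0+7296+15·11·38=13566; k=4: 990+4788+15·6·38=9198; k=5: 2880+0+15·21·38=14850 → min 9198.
Length 5: M₁..M₅: k=1: 0+8118+11·33·21=15741; k=2: 5445+2880+11·15·21=11790; k=3: 7260+1386+11·11·21=11187; k=4: 6138+0+11·6·21=7524 → min 7524 | M₂..M₆: k=2: 0+9198+33·15·38=28008; k=3: 5445+7296+33·11·38=26535; k=4: 3960+4788+33·6·38=16272; k=5: 8118+0+33·21·38=34452 → min 16272.
Top-level splits: k=1: (M₁..M₁)·(M₂..M₆) → 0+16272+11·33·38 = 30066; k=2: (M₁..M₂)·(M₃..M₆) → 5445+9198+11·15·38 = 20913; k=3: (M₁..M₃)·(M₄..M₆) → 7260+7296+11·11·38 = 19154; k=4: (M₁..M₄)·(M₅..M₆) → 6138+4788+11·6·38 = 13434; k=5: (M₁..M₅)·(M₆..M₆) → 7524+0+11·21·38 = 16302.
Best split is after M₄, i.e. k = 4.

4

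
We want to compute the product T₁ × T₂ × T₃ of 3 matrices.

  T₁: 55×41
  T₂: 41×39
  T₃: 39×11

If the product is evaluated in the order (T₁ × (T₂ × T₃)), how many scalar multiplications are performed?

42394

(T₂ × T₃): 41×39 by 39×11 → 41×11, cost 41·39·11 = 17589
(T₁ × (T₂ × T₃)): 55×41 by 41×11 → 55×11, cost 55·41·11 = 24805; cumulative 42394
Total: 42394 scalar multiplications.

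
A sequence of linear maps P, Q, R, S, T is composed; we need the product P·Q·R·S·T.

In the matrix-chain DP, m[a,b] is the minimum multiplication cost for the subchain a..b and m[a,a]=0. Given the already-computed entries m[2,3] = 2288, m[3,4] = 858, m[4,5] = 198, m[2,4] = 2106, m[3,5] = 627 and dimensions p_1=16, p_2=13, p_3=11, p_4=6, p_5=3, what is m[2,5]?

m[2,5] = min over k∈[2,4] of m[2,k]+m[k+1,5]+p_{1}·p_k·p_{5}.
k=2: 0 + 627 + 16·13·3 = 1251; k=3: 2288 + 198 + 16·11·3 = 3014; k=4: 2106 + 0 + 16·6·3 = 2394.
Minimum: 1251 at k=2.

1251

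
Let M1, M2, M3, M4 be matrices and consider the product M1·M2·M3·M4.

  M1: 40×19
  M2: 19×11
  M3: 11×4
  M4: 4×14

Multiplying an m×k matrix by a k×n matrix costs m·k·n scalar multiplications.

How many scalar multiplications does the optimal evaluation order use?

Adjacent pairs: M1M2 = 40·19·11 = 8360; M2M3 = 19·11·4 = 836; M3M4 = 11·4·14 = 616.
Length 3: M1..M3: k=1: 0+836+40·19·4=3876; k=2: 8360+0+40·11·4=10120 → min 3876 | M2..M4: k=2: 0+616+19·11·14=3542; k=3: 836+0+19·4·14=1900 → min 1900.
Length 4: M1..M4: k=1: 0+1900+40·19·14=12540; k=2: 8360+616+40·11·14=15136; k=3: 3876+0+40·4·14=6116 → min 6116.
Optimal order: ((M1·(M2·M3))·M4) with cost 6116.

6116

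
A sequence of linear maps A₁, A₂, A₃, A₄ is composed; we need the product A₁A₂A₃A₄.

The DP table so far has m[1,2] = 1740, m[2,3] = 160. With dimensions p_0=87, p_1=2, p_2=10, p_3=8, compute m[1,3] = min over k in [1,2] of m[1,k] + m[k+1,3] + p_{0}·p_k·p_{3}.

1552

m[1,3] = min over k∈[1,2] of m[1,k]+m[k+1,3]+p_{0}·p_k·p_{3}.
k=1: 0 + 160 + 87·2·8 = 1552; k=2: 1740 + 0 + 87·10·8 = 8700.
Minimum: 1552 at k=1.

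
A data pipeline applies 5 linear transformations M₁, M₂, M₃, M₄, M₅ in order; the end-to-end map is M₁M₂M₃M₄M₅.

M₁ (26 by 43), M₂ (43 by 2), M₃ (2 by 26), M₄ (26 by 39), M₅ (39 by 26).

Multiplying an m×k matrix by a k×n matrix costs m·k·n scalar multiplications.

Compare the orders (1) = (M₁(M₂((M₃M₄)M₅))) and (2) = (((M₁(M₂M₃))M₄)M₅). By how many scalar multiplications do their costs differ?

48672

Order (1) = (M₁(M₂((M₃M₄)M₅))): (M₃M₄): 2×26 by 26×39 → 2×39, cost 2·26·39 = 2028; ((M₃M₄)M₅): 2×39 by 39×26 → 2×26, cost 2·39·26 = 2028; cumulative 4056; (M₂((M₃M₄)M₅)): 43×2 by 2×26 → 43×26, cost 43·2·26 = 2236; cumulative 6292; (M₁(M₂((M₃M₄)M₅))): 26×43 by 43×26 → 26×26, cost 26·43·26 = 29068; cumulative 35360. Total 35360.
Order (2) = (((M₁(M₂M₃))M₄)M₅): (M₂M₃): 43×2 by 2×26 → 43×26, cost 43·2·26 = 2236; (M₁(M₂M₃)): 26×43 by 43×26 → 26×26, cost 26·43·26 = 29068; cumulative 31304; ((M₁(M₂M₃))M₄): 26×26 by 26×39 → 26×39, cost 26·26·39 = 26364; cumulative 57668; (((M₁(M₂M₃))M₄)M₅): 26×39 by 39×26 → 26×26, cost 26·39·26 = 26364; cumulative 84032. Total 84032.
Difference: |35360 − 84032| = 48672.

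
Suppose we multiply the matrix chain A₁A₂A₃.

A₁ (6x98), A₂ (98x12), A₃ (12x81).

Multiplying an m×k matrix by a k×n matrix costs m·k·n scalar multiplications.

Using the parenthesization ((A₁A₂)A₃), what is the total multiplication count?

(A₁A₂): 6×98 by 98×12 → 6×12, cost 6·98·12 = 7056
((A₁A₂)A₃): 6×12 by 12×81 → 6×81, cost 6·12·81 = 5832; cumulative 12888
Total: 12888 scalar multiplications.

12888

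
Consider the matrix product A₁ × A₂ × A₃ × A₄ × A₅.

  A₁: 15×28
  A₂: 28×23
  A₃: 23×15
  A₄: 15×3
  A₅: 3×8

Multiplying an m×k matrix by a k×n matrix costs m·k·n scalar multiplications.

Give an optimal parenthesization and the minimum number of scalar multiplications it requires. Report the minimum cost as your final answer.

Adjacent pairs: A₁A₂ = 15·28·23 = 9660; A₂A₃ = 28·23·15 = 9660; A₃A₄ = 23·15·3 = 1035; A₄A₅ = 15·3·8 = 360.
Length 3: A₁..A₃: k=1: 0+9660+15·28·15=15960; k=2: 9660+0+15·23·15=14835 → min 14835 | A₂..A₄: k=2: 0+1035+28·23·3=2967; k=3: 9660+0+28·15·3=10920 → min 2967 | A₃..A₅: k=3: 0+360+23·15·8=3120; k=4: 1035+0+23·3·8=1587 → min 1587.
Length 4: A₁..A₄: k=1: 0+2967+15·28·3=4227; k=2: 9660+1035+15·23·3=11730; k=3: 14835+0+15·15·3=15510 → min 4227 | A₂..A₅: k=2: 0+1587+28·23·8=6739; k=3: 9660+360+28·15·8=13380; k=4: 2967+0+28·3·8=3639 → min 3639.
Length 5: A₁..A₅: k=1: 0+3639+15·28·8=6999; k=2: 9660+1587+15·23·8=14007; k=3: 14835+360+15·15·8=16995; k=4: 4227+0+15·3·8=4587 → min 4587.
Optimal parenthesization: ((A₁ × (A₂ × (A₃ × A₄))) × A₅) with cost 4587.

4587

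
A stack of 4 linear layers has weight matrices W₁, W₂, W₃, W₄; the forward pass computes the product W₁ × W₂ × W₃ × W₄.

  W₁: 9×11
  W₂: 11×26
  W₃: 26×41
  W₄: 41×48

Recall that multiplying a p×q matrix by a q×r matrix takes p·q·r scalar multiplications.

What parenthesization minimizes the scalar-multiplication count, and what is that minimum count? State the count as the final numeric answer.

29880

Adjacent pairs: W₁W₂ = 9·11·26 = 2574; W₂W₃ = 11·26·41 = 11726; W₃W₄ = 26·41·48 = 51168.
Length 3: W₁..W₃: k=1: 0+11726+9·11·41=15785; k=2: 2574+0+9·26·41=12168 → min 12168 | W₂..W₄: k=2: 0+51168+11·26·48=64896; k=3: 11726+0+11·41·48=33374 → min 33374.
Length 4: W₁..W₄: k=1: 0+33374+9·11·48=38126; k=2: 2574+51168+9·26·48=64974; k=3: 12168+0+9·41·48=29880 → min 29880.
Optimal parenthesization: (((W₁ × W₂) × W₃) × W₄) with cost 29880.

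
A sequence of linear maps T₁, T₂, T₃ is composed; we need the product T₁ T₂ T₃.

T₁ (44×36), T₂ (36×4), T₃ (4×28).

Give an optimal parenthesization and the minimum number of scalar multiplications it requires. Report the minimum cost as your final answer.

11264

(T₁ (T₂ T₃)): cost 48384.
((T₁ T₂) T₃): cost 11264.
Optimal: ((T₁ T₂) T₃) with cost 11264.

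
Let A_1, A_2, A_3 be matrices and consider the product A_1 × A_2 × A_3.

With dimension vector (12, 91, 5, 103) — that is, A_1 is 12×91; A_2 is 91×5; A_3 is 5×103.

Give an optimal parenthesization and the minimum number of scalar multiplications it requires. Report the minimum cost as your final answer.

(A_1 × (A_2 × A_3)): cost 159341.
((A_1 × A_2) × A_3): cost 11640.
Optimal: ((A_1 × A_2) × A_3) with cost 11640.

11640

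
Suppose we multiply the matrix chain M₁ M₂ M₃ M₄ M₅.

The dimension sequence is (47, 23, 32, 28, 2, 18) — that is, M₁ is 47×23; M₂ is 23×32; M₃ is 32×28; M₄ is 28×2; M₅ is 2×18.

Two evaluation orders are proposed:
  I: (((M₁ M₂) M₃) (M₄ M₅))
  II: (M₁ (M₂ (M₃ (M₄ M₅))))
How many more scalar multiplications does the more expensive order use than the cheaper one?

51558

Order I = (((M₁ M₂) M₃) (M₄ M₅)): (M₁ M₂): 47×23 by 23×32 → 47×32, cost 47·23·32 = 34592; ((M₁ M₂) M₃): 47×32 by 32×28 → 47×28, cost 47·32·28 = 42112; cumulative 76704; (M₄ M₅): 28×2 by 2×18 → 28×18, cost 28·2·18 = 1008; (((M₁ M₂) M₃) (M₄ M₅)): 47×28 by 28×18 → 47×18, cost 47·28·18 = 23688; cumulative 101400. Total 101400.
Order II = (M₁ (M₂ (M₃ (M₄ M₅)))): (M₄ M₅): 28×2 by 2×18 → 28×18, cost 28·2·18 = 1008; (M₃ (M₄ M₅)): 32×28 by 28×18 → 32×18, cost 32·28·18 = 16128; cumulative 17136; (M₂ (M₃ (M₄ M₅))): 23×32 by 32×18 → 23×18, cost 23·32·18 = 13248; cumulative 30384; (M₁ (M₂ (M₃ (M₄ M₅)))): 47×23 by 23×18 → 47×18, cost 47·23·18 = 19458; cumulative 49842. Total 49842.
Difference: |101400 − 49842| = 51558.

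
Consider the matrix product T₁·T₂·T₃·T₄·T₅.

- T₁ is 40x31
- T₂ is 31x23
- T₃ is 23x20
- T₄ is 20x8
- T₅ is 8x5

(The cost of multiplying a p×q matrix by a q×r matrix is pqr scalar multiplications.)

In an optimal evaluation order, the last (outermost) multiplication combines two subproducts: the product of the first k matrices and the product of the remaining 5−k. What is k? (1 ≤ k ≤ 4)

Adjacent pairs: T₁T₂ = 40·31·23 = 28520; T₂T₃ = 31·23·20 = 14260; T₃T₄ = 23·20·8 = 3680; T₄T₅ = 20·8·5 = 800.
Length 3: T₁..T₃: k=1: 0+14260+40·31·20=39060; k=2: 28520+0+40·23·20=46920 → min 39060 | T₂..T₄: k=2: 0+3680+31·23·8=9384; k=3: 14260+0+31·20·8=19220 → min 9384 | T₃..T₅: k=3: 0+800+23·20·5=3100; k=4: 3680+0+23·8·5=4600 → min 3100.
Length 4: T₁..T₄: k=1: 0+9384+40·31·8=19304; k=2: 28520+3680+40·23·8=39560; k=3: 39060+0+40·20·8=45460 → min 19304 | T₂..T₅: k=2: 0+3100+31·23·5=6665; k=3: 14260+800+31·20·5=18160; k=4: 9384+0+31·8·5=10624 → min 6665.
Top-level splits: k=1: (T₁..T₁)·(T₂..T₅) → 0+6665+40·31·5 = 12865; k=2: (T₁..T₂)·(T₃..T₅) → 28520+3100+40·23·5 = 36220; k=3: (T₁..T₃)·(T₄..T₅) → 39060+800+40·20·5 = 43860; k=4: (T₁..T₄)·(T₅..T₅) → 19304+0+40·8·5 = 20904.
Best split is after T₁, i.e. k = 1.

1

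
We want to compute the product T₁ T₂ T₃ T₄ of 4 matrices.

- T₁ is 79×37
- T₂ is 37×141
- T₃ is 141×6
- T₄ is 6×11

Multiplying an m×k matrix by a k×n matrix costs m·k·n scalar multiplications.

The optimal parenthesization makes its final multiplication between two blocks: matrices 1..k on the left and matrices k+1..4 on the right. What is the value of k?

Adjacent pairs: T₁T₂ = 79·37·141 = 412143; T₂T₃ = 37·141·6 = 31302; T₃T₄ = 141·6·11 = 9306.
Length 3: T₁..T₃: k=1: 0+31302+79·37·6=48840; k=2: 412143+0+79·141·6=478977 → min 48840 | T₂..T₄: k=2: 0+9306+37·141·11=66693; k=3: 31302+0+37·6·11=33744 → min 33744.
Top-level splits: k=1: (T₁..T₁)·(T₂..T₄) → 0+33744+79·37·11 = 65897; k=2: (T₁..T₂)·(T₃..T₄) → 412143+9306+79·141·11 = 543978; k=3: (T₁..T₃)·(T₄..T₄) → 48840+0+79·6·11 = 54054.
Best split is after T₃, i.e. k = 3.

3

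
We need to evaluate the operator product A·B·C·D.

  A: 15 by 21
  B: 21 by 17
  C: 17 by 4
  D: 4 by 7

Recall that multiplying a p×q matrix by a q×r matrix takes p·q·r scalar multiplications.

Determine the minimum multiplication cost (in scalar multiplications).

3108

Adjacent pairs: AB = 15·21·17 = 5355; BC = 21·17·4 = 1428; CD = 17·4·7 = 476.
Length 3: A..C: k=1: 0+1428+15·21·4=2688; k=2: 5355+0+15·17·4=6375 → min 2688 | B..D: k=2: 0+476+21·17·7=2975; k=3: 1428+0+21·4·7=2016 → min 2016.
Length 4: A..D: k=1: 0+2016+15·21·7=4221; k=2: 5355+476+15·17·7=7616; k=3: 2688+0+15·4·7=3108 → min 3108.
Optimal order: ((A·(B·C))·D) with cost 3108.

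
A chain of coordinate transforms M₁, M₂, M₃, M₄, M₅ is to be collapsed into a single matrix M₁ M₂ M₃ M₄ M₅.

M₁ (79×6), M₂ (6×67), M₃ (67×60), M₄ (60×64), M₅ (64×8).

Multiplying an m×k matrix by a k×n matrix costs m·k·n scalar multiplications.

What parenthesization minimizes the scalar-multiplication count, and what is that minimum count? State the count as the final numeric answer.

54024

Adjacent pairs: M₁M₂ = 79·6·67 = 31758; M₂M₃ = 6·67·60 = 24120; M₃M₄ = 67·60·64 = 257280; M₄M₅ = 60·64·8 = 30720.
Length 3: M₁..M₃: k=1: 0+24120+79·6·60=52560; k=2: 31758+0+79·67·60=349338 → min 52560 | M₂..M₄: k=2: 0+257280+6·67·64=283008; k=3: 24120+0+6·60·64=47160 → min 47160 | M₃..M₅: k=3: 0+30720+67·60·8=62880; k=4: 257280+0+67·64·8=291584 → min 62880.
Length 4: M₁..M₄: k=1: 0+47160+79·6·64=77496; k=2: 31758+257280+79·67·64=627790; k=3: 52560+0+79·60·64=355920 → min 77496 | M₂..M₅: k=2: 0+62880+6·67·8=66096; k=3: 24120+30720+6·60·8=57720; k=4: 47160+0+6·64·8=50232 → min 50232.
Length 5: M₁..M₅: k=1: 0+50232+79·6·8=54024; k=2: 31758+62880+79·67·8=136982; k=3: 52560+30720+79·60·8=121200; k=4: 77496+0+79·64·8=117944 → min 54024.
Optimal parenthesization: (M₁ (((M₂ M₃) M₄) M₅)) with cost 54024.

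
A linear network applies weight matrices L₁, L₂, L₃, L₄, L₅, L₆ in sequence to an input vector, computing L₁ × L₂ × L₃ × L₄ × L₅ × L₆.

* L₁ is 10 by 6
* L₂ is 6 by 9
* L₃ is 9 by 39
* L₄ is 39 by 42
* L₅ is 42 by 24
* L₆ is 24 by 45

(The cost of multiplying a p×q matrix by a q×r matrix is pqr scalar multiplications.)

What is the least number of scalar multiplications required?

27162

Adjacent pairs: L₁L₂ = 10·6·9 = 540; L₂L₃ = 6·9·39 = 2106; L₃L₄ = 9·39·42 = 14742; L₄L₅ = 39·42·24 = 39312; L₅L₆ = 42·24·45 = 45360.
Length 3: L₁..L₃: k=1: 0+2106+10·6·39=4446; k=2: 540+0+10·9·39=4050 → min 4050 | L₂..L₄: k=2: 0+14742+6·9·42=17010; k=3: 2106+0+6·39·42=11934 → min 11934 | L₃..L₅: k=3: 0+39312+9·39·24=47736; k=4: 14742+0+9·42·24=23814 → min 23814 | L₄..L₆: k=4: 0+45360+39·42·45=119070; k=5: 39312+0+39·24·45=81432 → min 81432.
Length 4: L₁..L₄: k=1: 0+11934+10·6·42=14454; k=2: 540+14742+10·9·42=19062; k=3: 4050+0+10·39·42=20430 → min 14454 | L₂..L₅: k=2: 0+23814+6·9·24=25110; k=3: 2106+39312+6·39·24=47034; k=4: 11934+0+6·42·24=17982 → min 17982 | L₃..L₆: k=3: 0+81432+9·39·45=97227; k=4: 14742+45360+9·42·45=77112; k=5: 23814+0+9·24·45=33534 → min 33534.
Length 5: L₁..L₅: k=1: 0+17982+10·6·24=19422; k=2: 540+23814+10·9·24=26514; k=3: 4050+39312+10·39·24=52722; k=4: 14454+0+10·42·24=24534 → min 19422 | L₂..L₆: k=2: 0+33534+6·9·45=35964; k=3: 2106+81432+6·39·45=94068; k=4: 11934+45360+6·42·45=68634; k=5: 17982+0+6·24·45=24462 → min 24462.
Length 6: L₁..L₆: k=1: 0+24462+10·6·45=27162; k=2: 540+33534+10·9·45=38124; k=3: 4050+81432+10·39·45=103032; k=4: 14454+45360+10·42·45=78714; k=5: 19422+0+10·24·45=30222 → min 27162.
Optimal order: (L₁ × ((((L₂ × L₃) × L₄) × L₅) × L₆)) with cost 27162.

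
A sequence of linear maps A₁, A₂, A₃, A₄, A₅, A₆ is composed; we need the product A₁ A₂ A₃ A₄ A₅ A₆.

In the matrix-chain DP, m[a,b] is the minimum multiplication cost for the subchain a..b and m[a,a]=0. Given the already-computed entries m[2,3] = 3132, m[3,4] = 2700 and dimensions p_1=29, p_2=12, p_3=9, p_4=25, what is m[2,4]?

m[2,4] = min over k∈[2,3] of m[2,k]+m[k+1,4]+p_{1}·p_k·p_{4}.
k=2: 0 + 2700 + 29·12·25 = 11400; k=3: 3132 + 0 + 29·9·25 = 9657.
Minimum: 9657 at k=3.

9657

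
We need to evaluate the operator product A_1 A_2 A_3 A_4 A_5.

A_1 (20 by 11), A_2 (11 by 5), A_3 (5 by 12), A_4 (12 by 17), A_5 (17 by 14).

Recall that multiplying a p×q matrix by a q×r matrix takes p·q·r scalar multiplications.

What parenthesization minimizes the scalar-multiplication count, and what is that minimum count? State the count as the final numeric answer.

Adjacent pairs: A_1A_2 = 20·11·5 = 1100; A_2A_3 = 11·5·12 = 660; A_3A_4 = 5·12·17 = 1020; A_4A_5 = 12·17·14 = 2856.
Length 3: A_1..A_3: k=1: 0+660+20·11·12=3300; k=2: 1100+0+20·5·12=2300 → min 2300 | A_2..A_4: k=2: 0+1020+11·5·17=1955; k=3: 660+0+11·12·17=2904 → min 1955 | A_3..A_5: k=3: 0+2856+5·12·14=3696; k=4: 1020+0+5·17·14=2210 → min 2210.
Length 4: A_1..A_4: k=1: 0+1955+20·11·17=5695; k=2: 1100+1020+20·5·17=3820; k=3: 2300+0+20·12·17=6380 → min 3820 | A_2..A_5: k=2: 0+2210+11·5·14=2980; k=3: 660+2856+11·12·14=5364; k=4: 1955+0+11·17·14=4573 → min 2980.
Length 5: A_1..A_5: k=1: 0+2980+20·11·14=6060; k=2: 1100+2210+20·5·14=4710; k=3: 2300+2856+20·12·14=8516; k=4: 3820+0+20·17·14=8580 → min 4710.
Optimal parenthesization: ((A_1 A_2) ((A_3 A_4) A_5)) with cost 4710.

4710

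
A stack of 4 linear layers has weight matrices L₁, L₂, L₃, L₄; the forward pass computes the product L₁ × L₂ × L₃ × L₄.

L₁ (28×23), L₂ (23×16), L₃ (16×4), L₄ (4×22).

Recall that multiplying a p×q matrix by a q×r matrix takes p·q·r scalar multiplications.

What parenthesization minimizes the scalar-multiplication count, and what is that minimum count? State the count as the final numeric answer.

Adjacent pairs: L₁L₂ = 28·23·16 = 10304; L₂L₃ = 23·16·4 = 1472; L₃L₄ = 16·4·22 = 1408.
Length 3: L₁..L₃: k=1: 0+1472+28·23·4=4048; k=2: 10304+0+28·16·4=12096 → min 4048 | L₂..L₄: k=2: 0+1408+23·16·22=9504; k=3: 1472+0+23·4·22=3496 → min 3496.
Length 4: L₁..L₄: k=1: 0+3496+28·23·22=17664; k=2: 10304+1408+28·16·22=21568; k=3: 4048+0+28·4·22=6512 → min 6512.
Optimal parenthesization: ((L₁ × (L₂ × L₃)) × L₄) with cost 6512.

6512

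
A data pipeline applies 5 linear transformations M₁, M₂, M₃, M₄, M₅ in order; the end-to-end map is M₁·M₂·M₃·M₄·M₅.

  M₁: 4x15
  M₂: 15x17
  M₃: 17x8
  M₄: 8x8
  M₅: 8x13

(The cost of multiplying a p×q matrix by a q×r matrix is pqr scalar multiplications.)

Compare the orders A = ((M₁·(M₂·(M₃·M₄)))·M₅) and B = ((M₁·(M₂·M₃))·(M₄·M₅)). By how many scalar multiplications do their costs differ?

256

Order A = ((M₁·(M₂·(M₃·M₄)))·M₅): (M₃·M₄): 17×8 by 8×8 → 17×8, cost 17·8·8 = 1088; (M₂·(M₃·M₄)): 15×17 by 17×8 → 15×8, cost 15·17·8 = 2040; cumulative 3128; (M₁·(M₂·(M₃·M₄))): 4×15 by 15×8 → 4×8, cost 4·15·8 = 480; cumulative 3608; ((M₁·(M₂·(M₃·M₄)))·M₅): 4×8 by 8×13 → 4×13, cost 4·8·13 = 416; cumulative 4024. Total 4024.
Order B = ((M₁·(M₂·M₃))·(M₄·M₅)): (M₂·M₃): 15×17 by 17×8 → 15×8, cost 15·17·8 = 2040; (M₁·(M₂·M₃)): 4×15 by 15×8 → 4×8, cost 4·15·8 = 480; cumulative 2520; (M₄·M₅): 8×8 by 8×13 → 8×13, cost 8·8·13 = 832; ((M₁·(M₂·M₃))·(M₄·M₅)): 4×8 by 8×13 → 4×13, cost 4·8·13 = 416; cumulative 3768. Total 3768.
Difference: |4024 − 3768| = 256.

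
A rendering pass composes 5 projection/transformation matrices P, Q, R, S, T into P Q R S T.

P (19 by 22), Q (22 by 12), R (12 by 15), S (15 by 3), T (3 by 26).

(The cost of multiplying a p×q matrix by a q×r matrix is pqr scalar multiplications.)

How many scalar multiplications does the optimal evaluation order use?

4068

Adjacent pairs: PQ = 19·22·12 = 5016; QR = 22·12·15 = 3960; RS = 12·15·3 = 540; ST = 15·3·26 = 1170.
Length 3: P..R: k=1: 0+3960+19·22·15=10230; k=2: 5016+0+19·12·15=8436 → min 8436 | Q..S: k=2: 0+540+22·12·3=1332; k=3: 3960+0+22·15·3=4950 → min 1332 | R..T: k=3: 0+1170+12·15·26=5850; k=4: 540+0+12·3·26=1476 → min 1476.
Length 4: P..S: k=1: 0+1332+19·22·3=2586; k=2: 5016+540+19·12·3=6240; k=3: 8436+0+19·15·3=9291 → min 2586 | Q..T: k=2: 0+1476+22·12·26=8340; k=3: 3960+1170+22·15·26=13710; k=4: 1332+0+22·3·26=3048 → min 3048.
Length 5: P..T: k=1: 0+3048+19·22·26=13916; k=2: 5016+1476+19·12·26=12420; k=3: 8436+1170+19·15·26=17016; k=4: 2586+0+19·3·26=4068 → min 4068.
Optimal order: ((P (Q (R S))) T) with cost 4068.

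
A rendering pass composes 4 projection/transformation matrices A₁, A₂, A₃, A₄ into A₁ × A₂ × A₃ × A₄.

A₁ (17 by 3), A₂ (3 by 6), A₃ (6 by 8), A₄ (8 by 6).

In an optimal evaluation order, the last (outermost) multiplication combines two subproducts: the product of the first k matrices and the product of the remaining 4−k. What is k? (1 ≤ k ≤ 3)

Adjacent pairs: A₁A₂ = 17·3·6 = 306; A₂A₃ = 3·6·8 = 144; A₃A₄ = 6·8·6 = 288.
Length 3: A₁..A₃: k=1: 0+144+17·3·8=552; k=2: 306+0+17·6·8=1122 → min 552 | A₂..A₄: k=2: 0+288+3·6·6=396; k=3: 144+0+3·8·6=288 → min 288.
Top-level splits: k=1: (A₁..A₁)·(A₂..A₄) → 0+288+17·3·6 = 594; k=2: (A₁..A₂)·(A₃..A₄) → 306+288+17·6·6 = 1206; k=3: (A₁..A₃)·(A₄..A₄) → 552+0+17·8·6 = 1368.
Best split is after A₁, i.e. k = 1.

1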